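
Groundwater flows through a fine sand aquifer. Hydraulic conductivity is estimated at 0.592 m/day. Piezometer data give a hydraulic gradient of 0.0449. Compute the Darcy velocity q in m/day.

Hydraulic gradient i = 0.0449.
Specific discharge q = K · i = 0.5920 × 0.04490 = 0.02658 m/day.

0.0266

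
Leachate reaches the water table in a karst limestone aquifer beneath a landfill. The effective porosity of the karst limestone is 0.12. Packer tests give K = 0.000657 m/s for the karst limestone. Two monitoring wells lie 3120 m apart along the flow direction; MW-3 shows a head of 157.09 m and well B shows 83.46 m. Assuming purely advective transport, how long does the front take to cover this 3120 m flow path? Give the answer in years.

Convert K: 0.000657 m/s × 86400 = 56.76 m/day.
Hydraulic gradient i = (157.09 − 83.46) / 3120 = 73.63 / 3120 = 0.02360.
Darcy flux q = K · i = 56.76 × 0.02360 = 1.340 m/day.
Seepage velocity v = q / n_e = 1.340 / 0.12 = 11.16 m/day.
Travel time t = L / v = 3120 / 11.16 = 279.5 days = 0.7652 years.

0.765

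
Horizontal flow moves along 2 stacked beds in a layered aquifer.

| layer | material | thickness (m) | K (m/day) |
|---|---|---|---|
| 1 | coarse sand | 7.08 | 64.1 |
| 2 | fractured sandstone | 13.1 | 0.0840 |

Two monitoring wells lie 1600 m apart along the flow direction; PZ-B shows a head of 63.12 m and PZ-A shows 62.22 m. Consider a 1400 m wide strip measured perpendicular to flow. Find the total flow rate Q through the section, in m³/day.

Flow is parallel to layering, so each bed carries its own Darcy discharge and the transmissivities add.
Σ(K_i·b_i) = 64.1×7.08 + 0.0840×13.1 = 454.9 m²/day.
Hydraulic gradient i = (63.12 − 62.22) / 1600 = 0.9 / 1600 = 0.0005625.
Q = Σ(K_i·b_i) · W · i = 454.9 × 1400 × 0.0005625 = 358.3 m³/day.

358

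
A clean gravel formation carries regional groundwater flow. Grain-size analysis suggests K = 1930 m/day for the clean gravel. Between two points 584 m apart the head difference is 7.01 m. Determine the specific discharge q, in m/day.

23.2

Hydraulic gradient i = Δh / L = 7.01 / 584 = 0.01200.
Specific discharge q = K · i = 1930 × 0.01200 = 23.17 m/day.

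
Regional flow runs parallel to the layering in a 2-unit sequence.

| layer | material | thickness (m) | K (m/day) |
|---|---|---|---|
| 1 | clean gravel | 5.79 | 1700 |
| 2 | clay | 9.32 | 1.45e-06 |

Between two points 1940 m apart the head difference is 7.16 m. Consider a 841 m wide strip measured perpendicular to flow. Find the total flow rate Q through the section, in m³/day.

30600

Flow is parallel to layering, so each bed carries its own Darcy discharge and the transmissivities add.
Σ(K_i·b_i) = 1700×5.79 + 1.45e-06×9.32 = 9843 m²/day.
Hydraulic gradient i = Δh / L = 7.16 / 1940 = 0.003691.
Q = Σ(K_i·b_i) · W · i = 9843 × 841 × 0.003691 = 30552 m³/day.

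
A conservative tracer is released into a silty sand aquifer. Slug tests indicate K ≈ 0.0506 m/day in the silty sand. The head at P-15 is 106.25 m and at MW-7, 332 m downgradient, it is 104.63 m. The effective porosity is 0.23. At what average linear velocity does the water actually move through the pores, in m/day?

Hydraulic gradient i = (106.25 − 104.63) / 332 = 1.62 / 332 = 0.004880.
Darcy flux q = K · i = 0.05060 × 0.004880 = 0.0002469 m/day.
Seepage velocity v = q / n_e = 0.0002469 / 0.23 = 0.001073 m/day.

0.00107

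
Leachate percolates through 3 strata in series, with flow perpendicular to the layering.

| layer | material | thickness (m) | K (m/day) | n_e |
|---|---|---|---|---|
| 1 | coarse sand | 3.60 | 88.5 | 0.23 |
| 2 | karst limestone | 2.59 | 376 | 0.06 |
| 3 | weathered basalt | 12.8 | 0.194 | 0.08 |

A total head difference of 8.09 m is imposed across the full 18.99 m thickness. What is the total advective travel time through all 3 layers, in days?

With flow normal to the layers, continuity requires the same specific discharge q through every layer.
Σ(b_i/K_i) = 3.60/88.5 + 2.59/376 + 12.8/0.194 = 66.03 d.
q = Δh / Σ(b_i/K_i) = 8.09 / 66.03 = 0.1225 m/day.
In each layer the seepage velocity is v_i = q/n_i, so the layer transit time is t_i = b_i·n_i / q:
  layer 1 (coarse sand): t_1 = 3.60 × 0.23 / 0.1225 = 6.758 d
  layer 2 (karst limestone): t_2 = 2.59 × 0.06 / 0.1225 = 1.268 d
  layer 3 (weathered basalt): t_3 = 12.8 × 0.08 / 0.1225 = 8.357 d
Total t = Σ t_i = 16.38 days.

16.4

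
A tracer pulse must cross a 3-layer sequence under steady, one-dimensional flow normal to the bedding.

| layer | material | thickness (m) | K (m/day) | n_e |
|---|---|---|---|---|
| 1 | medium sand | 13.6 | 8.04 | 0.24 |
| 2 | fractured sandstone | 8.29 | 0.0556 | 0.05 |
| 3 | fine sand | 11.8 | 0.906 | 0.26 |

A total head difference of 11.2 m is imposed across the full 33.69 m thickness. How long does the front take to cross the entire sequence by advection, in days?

98.7

With flow normal to the layers, continuity requires the same specific discharge q through every layer.
Σ(b_i/K_i) = 13.6/8.04 + 8.29/0.0556 + 11.8/0.906 = 163.8 d.
q = Δh / Σ(b_i/K_i) = 11.2 / 163.8 = 0.06837 m/day.
In each layer the seepage velocity is v_i = q/n_i, so the layer transit time is t_i = b_i·n_i / q:
  layer 1 (medium sand): t_1 = 13.6 × 0.24 / 0.06837 = 47.74 d
  layer 2 (fractured sandstone): t_2 = 8.29 × 0.05 / 0.06837 = 6.063 d
  layer 3 (fine sand): t_3 = 11.8 × 0.26 / 0.06837 = 44.87 d
Total t = Σ t_i = 98.68 days.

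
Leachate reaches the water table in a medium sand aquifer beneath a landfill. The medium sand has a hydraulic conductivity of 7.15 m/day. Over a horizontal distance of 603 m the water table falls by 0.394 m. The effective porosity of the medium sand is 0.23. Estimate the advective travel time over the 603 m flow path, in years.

81.3

Hydraulic gradient i = Δh / L = 0.394 / 603 = 0.0006534.
Darcy flux q = K · i = 7.150 × 0.0006534 = 0.004672 m/day.
Seepage velocity v = q / n_e = 0.004672 / 0.23 = 0.02031 m/day.
Travel time t = L / v = 603 / 0.02031 = 29687 days = 81.28 years.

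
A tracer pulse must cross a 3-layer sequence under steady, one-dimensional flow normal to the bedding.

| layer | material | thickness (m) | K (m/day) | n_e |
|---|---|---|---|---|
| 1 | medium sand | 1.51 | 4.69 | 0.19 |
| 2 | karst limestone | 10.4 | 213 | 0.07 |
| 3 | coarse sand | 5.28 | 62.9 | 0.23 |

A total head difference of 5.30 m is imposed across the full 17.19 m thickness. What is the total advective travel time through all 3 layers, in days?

0.191

With flow normal to the layers, continuity requires the same specific discharge q through every layer.
Σ(b_i/K_i) = 1.51/4.69 + 10.4/213 + 5.28/62.9 = 0.4547 d.
q = Δh / Σ(b_i/K_i) = 5.30 / 0.4547 = 11.66 m/day.
In each layer the seepage velocity is v_i = q/n_i, so the layer transit time is t_i = b_i·n_i / q:
  layer 1 (medium sand): t_1 = 1.51 × 0.19 / 11.66 = 0.02462 d
  layer 2 (karst limestone): t_2 = 10.4 × 0.07 / 11.66 = 0.06246 d
  layer 3 (coarse sand): t_3 = 5.28 × 0.23 / 11.66 = 0.1042 d
Total t = Σ t_i = 0.1913 days.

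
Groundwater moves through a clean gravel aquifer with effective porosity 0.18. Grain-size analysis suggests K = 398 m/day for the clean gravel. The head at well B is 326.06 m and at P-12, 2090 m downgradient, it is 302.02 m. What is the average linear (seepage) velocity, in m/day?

25.4

Hydraulic gradient i = (326.06 − 302.02) / 2090 = 24.04 / 2090 = 0.01150.
Darcy flux q = K · i = 398.0 × 0.01150 = 4.578 m/day.
Seepage velocity v = q / n_e = 4.578 / 0.18 = 25.43 m/day.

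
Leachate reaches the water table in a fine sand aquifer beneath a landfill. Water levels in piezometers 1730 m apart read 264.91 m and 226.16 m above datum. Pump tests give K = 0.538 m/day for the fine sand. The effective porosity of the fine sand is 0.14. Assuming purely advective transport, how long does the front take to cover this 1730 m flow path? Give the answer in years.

Hydraulic gradient i = (264.91 − 226.16) / 1730 = 38.75 / 1730 = 0.02240.
Darcy flux q = K · i = 0.5380 × 0.02240 = 0.01205 m/day.
Seepage velocity v = q / n_e = 0.01205 / 0.14 = 0.08608 m/day.
Travel time t = L / v = 1730 / 0.08608 = 20099 days = 55.03 years.

55.0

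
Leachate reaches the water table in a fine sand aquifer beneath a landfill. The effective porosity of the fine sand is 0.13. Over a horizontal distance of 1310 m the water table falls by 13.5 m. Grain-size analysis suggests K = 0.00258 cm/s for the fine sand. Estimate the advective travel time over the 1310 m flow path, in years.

Convert K: 0.00258 cm/s × 864 = 2.229 m/day.
Hydraulic gradient i = Δh / L = 13.5 / 1310 = 0.01031.
Darcy flux q = K · i = 2.229 × 0.01031 = 0.02297 m/day.
Seepage velocity v = q / n_e = 0.02297 / 0.13 = 0.1767 m/day.
Travel time t = L / v = 1310 / 0.1767 = 7413 days = 20.30 years.

20.3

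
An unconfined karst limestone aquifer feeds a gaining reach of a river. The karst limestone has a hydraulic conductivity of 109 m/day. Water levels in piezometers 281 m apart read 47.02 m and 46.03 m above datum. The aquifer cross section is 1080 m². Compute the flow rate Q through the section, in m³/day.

Hydraulic gradient i = (47.02 − 46.03) / 281 = 0.99 / 281 = 0.003523.
Darcy's law: Q = K · A · i = 109.0 × 1080 × 0.003523 = 414.7 m³/day.

415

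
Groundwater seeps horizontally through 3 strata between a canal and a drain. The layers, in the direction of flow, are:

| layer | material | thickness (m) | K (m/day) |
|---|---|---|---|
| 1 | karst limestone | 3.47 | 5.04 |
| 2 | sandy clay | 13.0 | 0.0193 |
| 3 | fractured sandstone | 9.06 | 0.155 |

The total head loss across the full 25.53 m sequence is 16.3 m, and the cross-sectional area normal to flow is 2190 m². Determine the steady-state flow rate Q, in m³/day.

48.7

Flow is perpendicular to layering, so the layers act in series and the equivalent K is the thickness-weighted harmonic mean.
Total thickness L = 3.47 + 13.0 + 9.06 = 25.53 m.
Σ(b_i/K_i) = 3.47/5.04 + 13.0/0.0193 + 9.06/0.155 = 732.7 d.
K_eq = L / Σ(b_i/K_i) = 25.53 / 732.7 = 0.03484 m/day.
Q = K_eq · A · (Δh/L) = 0.03484 × 2190 × (16.3/25.53) = 48.72 m³/day.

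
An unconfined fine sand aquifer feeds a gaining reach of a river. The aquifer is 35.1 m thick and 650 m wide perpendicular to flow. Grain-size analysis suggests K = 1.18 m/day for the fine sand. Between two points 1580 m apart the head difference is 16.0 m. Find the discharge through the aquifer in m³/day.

Cross-sectional area A = 650 × 35.1 = 22815 m².
Hydraulic gradient i = Δh / L = 16.0 / 1580 = 0.01013.
Darcy's law: Q = K · A · i = 1.180 × 22815 × 0.01013 = 272.6 m³/day.

273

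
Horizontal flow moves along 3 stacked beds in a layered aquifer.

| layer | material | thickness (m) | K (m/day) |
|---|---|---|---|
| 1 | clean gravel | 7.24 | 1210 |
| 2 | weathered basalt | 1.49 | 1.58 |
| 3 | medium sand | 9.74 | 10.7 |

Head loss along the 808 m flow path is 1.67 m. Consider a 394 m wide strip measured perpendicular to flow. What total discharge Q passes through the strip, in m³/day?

7220

Flow is parallel to layering, so each bed carries its own Darcy discharge and the transmissivities add.
Σ(K_i·b_i) = 1210×7.24 + 1.58×1.49 + 10.7×9.74 = 8867 m²/day.
Hydraulic gradient i = Δh / L = 1.67 / 808 = 0.002067.
Q = Σ(K_i·b_i) · W · i = 8867 × 394 × 0.002067 = 7221 m³/day.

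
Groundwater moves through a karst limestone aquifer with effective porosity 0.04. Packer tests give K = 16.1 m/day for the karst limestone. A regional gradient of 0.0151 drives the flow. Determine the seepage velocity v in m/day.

6.08

Hydraulic gradient i = 0.0151.
Darcy flux q = K · i = 16.10 × 0.01510 = 0.2431 m/day.
Seepage velocity v = q / n_e = 0.2431 / 0.04 = 6.078 m/day.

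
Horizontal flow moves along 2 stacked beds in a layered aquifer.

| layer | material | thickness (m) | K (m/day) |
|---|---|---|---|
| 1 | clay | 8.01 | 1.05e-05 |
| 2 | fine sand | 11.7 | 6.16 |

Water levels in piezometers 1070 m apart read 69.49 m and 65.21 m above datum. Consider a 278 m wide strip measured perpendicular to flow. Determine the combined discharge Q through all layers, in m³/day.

80.1

Flow is parallel to layering, so each bed carries its own Darcy discharge and the transmissivities add.
Σ(K_i·b_i) = 1.05e-05×8.01 + 6.16×11.7 = 72.07 m²/day.
Hydraulic gradient i = (69.49 − 65.21) / 1070 = 4.28 / 1070 = 0.004000.
Q = Σ(K_i·b_i) · W · i = 72.07 × 278 × 0.004000 = 80.14 m³/day.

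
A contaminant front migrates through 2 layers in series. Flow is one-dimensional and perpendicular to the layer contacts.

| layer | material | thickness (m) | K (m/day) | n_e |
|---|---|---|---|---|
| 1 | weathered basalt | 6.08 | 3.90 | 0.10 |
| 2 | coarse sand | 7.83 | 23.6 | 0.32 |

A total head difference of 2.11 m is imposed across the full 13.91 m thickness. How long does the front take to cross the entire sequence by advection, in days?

With flow normal to the layers, continuity requires the same specific discharge q through every layer.
Σ(b_i/K_i) = 6.08/3.90 + 7.83/23.6 = 1.891 d.
q = Δh / Σ(b_i/K_i) = 2.11 / 1.891 = 1.116 m/day.
In each layer the seepage velocity is v_i = q/n_i, so the layer transit time is t_i = b_i·n_i / q:
  layer 1 (weathered basalt): t_1 = 6.08 × 0.10 / 1.116 = 0.5448 d
  layer 2 (coarse sand): t_2 = 7.83 × 0.32 / 1.116 = 2.245 d
Total t = Σ t_i = 2.790 days.

2.79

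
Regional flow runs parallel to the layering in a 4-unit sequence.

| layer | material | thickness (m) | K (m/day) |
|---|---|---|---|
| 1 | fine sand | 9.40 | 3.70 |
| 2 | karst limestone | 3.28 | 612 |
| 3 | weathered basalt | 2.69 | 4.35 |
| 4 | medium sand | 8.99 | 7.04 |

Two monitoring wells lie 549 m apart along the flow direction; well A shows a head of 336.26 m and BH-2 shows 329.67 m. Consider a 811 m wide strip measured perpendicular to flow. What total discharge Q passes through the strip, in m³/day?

Flow is parallel to layering, so each bed carries its own Darcy discharge and the transmissivities add.
Σ(K_i·b_i) = 3.70×9.40 + 612×3.28 + 4.35×2.69 + 7.04×8.99 = 2117 m²/day.
Hydraulic gradient i = (336.26 − 329.67) / 549 = 6.59 / 549 = 0.01200.
Q = Σ(K_i·b_i) · W · i = 2117 × 811 × 0.01200 = 20610 m³/day.

20600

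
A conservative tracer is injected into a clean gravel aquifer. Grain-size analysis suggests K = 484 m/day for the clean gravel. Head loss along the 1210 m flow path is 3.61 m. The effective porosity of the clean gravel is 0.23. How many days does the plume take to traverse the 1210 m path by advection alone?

193

Hydraulic gradient i = Δh / L = 3.61 / 1210 = 0.002983.
Darcy flux q = K · i = 484.0 × 0.002983 = 1.444 m/day.
Seepage velocity v = q / n_e = 1.444 / 0.23 = 6.278 m/day.
Travel time t = L / v = 1210 / 6.278 = 192.7 days.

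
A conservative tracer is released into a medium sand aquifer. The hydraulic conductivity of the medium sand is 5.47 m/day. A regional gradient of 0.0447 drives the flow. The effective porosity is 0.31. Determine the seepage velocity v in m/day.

Hydraulic gradient i = 0.0447.
Darcy flux q = K · i = 5.470 × 0.04470 = 0.2445 m/day.
Seepage velocity v = q / n_e = 0.2445 / 0.31 = 0.7887 m/day.

0.789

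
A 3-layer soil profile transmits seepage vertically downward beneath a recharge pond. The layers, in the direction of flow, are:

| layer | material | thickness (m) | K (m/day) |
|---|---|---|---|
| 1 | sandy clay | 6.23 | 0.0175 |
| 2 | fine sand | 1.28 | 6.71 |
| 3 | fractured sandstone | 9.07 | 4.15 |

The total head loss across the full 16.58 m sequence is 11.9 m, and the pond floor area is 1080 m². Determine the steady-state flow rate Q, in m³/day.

Flow is perpendicular to layering, so the layers act in series and the equivalent K is the thickness-weighted harmonic mean.
Total thickness L = 6.23 + 1.28 + 9.07 = 16.58 m.
Σ(b_i/K_i) = 6.23/0.0175 + 1.28/6.71 + 9.07/4.15 = 358.4 d.
K_eq = L / Σ(b_i/K_i) = 16.58 / 358.4 = 0.04626 m/day.
Q = K_eq · A · (Δh/L) = 0.04626 × 1080 × (11.9/16.58) = 35.86 m³/day.

35.9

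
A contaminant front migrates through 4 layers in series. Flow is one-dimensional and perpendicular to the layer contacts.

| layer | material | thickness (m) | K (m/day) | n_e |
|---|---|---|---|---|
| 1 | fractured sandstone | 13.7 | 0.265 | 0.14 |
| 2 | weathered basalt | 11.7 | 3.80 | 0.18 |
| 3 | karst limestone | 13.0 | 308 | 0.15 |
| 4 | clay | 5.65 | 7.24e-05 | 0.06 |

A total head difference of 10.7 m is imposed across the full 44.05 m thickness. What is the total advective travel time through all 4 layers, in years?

With flow normal to the layers, continuity requires the same specific discharge q through every layer.
Σ(b_i/K_i) = 13.7/0.265 + 11.7/3.80 + 13.0/308 + 5.65/7.24e-05 = 78093 d.
q = Δh / Σ(b_i/K_i) = 10.7 / 78093 = 0.0001370 m/day.
In each layer the seepage velocity is v_i = q/n_i, so the layer transit time is t_i = b_i·n_i / q:
  layer 1 (fractured sandstone): t_1 = 13.7 × 0.14 / 0.0001370 = 13998 d
  layer 2 (weathered basalt): t_2 = 11.7 × 0.18 / 0.0001370 = 15371 d
  layer 3 (karst limestone): t_3 = 13.0 × 0.15 / 0.0001370 = 14232 d
  layer 4 (clay): t_4 = 5.65 × 0.06 / 0.0001370 = 2474 d
Total t = Σ t_i = 46075 days = 126.1 years.

126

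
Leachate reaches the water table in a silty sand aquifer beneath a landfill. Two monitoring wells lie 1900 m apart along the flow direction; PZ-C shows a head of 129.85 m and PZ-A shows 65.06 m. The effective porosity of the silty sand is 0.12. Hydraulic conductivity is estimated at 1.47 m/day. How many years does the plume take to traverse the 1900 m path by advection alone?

Hydraulic gradient i = (129.85 − 65.06) / 1900 = 64.79 / 1900 = 0.03410.
Darcy flux q = K · i = 1.470 × 0.03410 = 0.05013 m/day.
Seepage velocity v = q / n_e = 0.05013 / 0.12 = 0.4177 m/day.
Travel time t = L / v = 1900 / 0.4177 = 4548 days = 12.45 years.

12.5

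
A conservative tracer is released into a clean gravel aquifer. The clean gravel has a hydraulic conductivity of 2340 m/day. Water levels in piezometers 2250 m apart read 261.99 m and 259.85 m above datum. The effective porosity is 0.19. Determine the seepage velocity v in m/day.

11.7

Hydraulic gradient i = (261.99 − 259.85) / 2250 = 2.14 / 2250 = 0.0009511.
Darcy flux q = K · i = 2340 × 0.0009511 = 2.226 m/day.
Seepage velocity v = q / n_e = 2.226 / 0.19 = 11.71 m/day.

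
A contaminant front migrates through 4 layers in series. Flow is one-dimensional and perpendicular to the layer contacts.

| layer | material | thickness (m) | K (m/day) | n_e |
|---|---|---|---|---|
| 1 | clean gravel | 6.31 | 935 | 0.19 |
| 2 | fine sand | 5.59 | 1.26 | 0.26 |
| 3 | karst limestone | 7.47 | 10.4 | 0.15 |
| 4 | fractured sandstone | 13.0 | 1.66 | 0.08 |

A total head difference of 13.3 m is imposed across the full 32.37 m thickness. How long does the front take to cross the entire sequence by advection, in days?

With flow normal to the layers, continuity requires the same specific discharge q through every layer.
Σ(b_i/K_i) = 6.31/935 + 5.59/1.26 + 7.47/10.4 + 13.0/1.66 = 12.99 d.
q = Δh / Σ(b_i/K_i) = 13.3 / 12.99 = 1.024 m/day.
In each layer the seepage velocity is v_i = q/n_i, so the layer transit time is t_i = b_i·n_i / q:
  layer 1 (clean gravel): t_1 = 6.31 × 0.19 / 1.024 = 1.171 d
  layer 2 (fine sand): t_2 = 5.59 × 0.26 / 1.024 = 1.420 d
  layer 3 (karst limestone): t_3 = 7.47 × 0.15 / 1.024 = 1.095 d
  layer 4 (fractured sandstone): t_4 = 13.0 × 0.08 / 1.024 = 1.016 d
Total t = Σ t_i = 4.702 days.

4.70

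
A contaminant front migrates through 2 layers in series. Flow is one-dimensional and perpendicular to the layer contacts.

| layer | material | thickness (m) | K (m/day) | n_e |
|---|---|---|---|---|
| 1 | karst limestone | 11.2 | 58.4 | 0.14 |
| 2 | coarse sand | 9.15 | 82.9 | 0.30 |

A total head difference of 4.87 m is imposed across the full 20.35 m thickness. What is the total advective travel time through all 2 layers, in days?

With flow normal to the layers, continuity requires the same specific discharge q through every layer.
Σ(b_i/K_i) = 11.2/58.4 + 9.15/82.9 = 0.3022 d.
q = Δh / Σ(b_i/K_i) = 4.87 / 0.3022 = 16.12 m/day.
In each layer the seepage velocity is v_i = q/n_i, so the layer transit time is t_i = b_i·n_i / q:
  layer 1 (karst limestone): t_1 = 11.2 × 0.14 / 16.12 = 0.09729 d
  layer 2 (coarse sand): t_2 = 9.15 × 0.30 / 16.12 = 0.1703 d
Total t = Σ t_i = 0.2676 days.

0.268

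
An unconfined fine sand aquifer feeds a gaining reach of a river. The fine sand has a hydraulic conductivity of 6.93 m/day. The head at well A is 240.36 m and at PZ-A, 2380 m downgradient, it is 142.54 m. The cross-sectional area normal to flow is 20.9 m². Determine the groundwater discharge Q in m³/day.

5.95

Hydraulic gradient i = (240.36 − 142.54) / 2380 = 97.82 / 2380 = 0.04110.
Darcy's law: Q = K · A · i = 6.930 × 20.90 × 0.04110 = 5.953 m³/day.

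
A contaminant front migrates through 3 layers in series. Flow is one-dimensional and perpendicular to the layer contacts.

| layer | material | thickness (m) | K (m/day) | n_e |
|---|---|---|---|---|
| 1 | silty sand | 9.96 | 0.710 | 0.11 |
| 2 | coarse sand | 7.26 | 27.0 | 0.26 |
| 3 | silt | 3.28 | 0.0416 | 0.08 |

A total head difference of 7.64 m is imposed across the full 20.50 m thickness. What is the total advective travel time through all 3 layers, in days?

With flow normal to the layers, continuity requires the same specific discharge q through every layer.
Σ(b_i/K_i) = 9.96/0.710 + 7.26/27.0 + 3.28/0.0416 = 93.14 d.
q = Δh / Σ(b_i/K_i) = 7.64 / 93.14 = 0.08202 m/day.
In each layer the seepage velocity is v_i = q/n_i, so the layer transit time is t_i = b_i·n_i / q:
  layer 1 (silty sand): t_1 = 9.96 × 0.11 / 0.08202 = 13.36 d
  layer 2 (coarse sand): t_2 = 7.26 × 0.26 / 0.08202 = 23.01 d
  layer 3 (silt): t_3 = 3.28 × 0.08 / 0.08202 = 3.199 d
Total t = Σ t_i = 39.57 days.

39.6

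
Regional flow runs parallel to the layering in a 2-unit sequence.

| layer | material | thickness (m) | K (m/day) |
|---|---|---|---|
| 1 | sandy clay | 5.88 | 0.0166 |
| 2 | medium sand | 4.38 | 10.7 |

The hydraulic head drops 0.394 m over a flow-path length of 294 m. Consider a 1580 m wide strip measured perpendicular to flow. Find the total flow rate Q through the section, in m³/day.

Flow is parallel to layering, so each bed carries its own Darcy discharge and the transmissivities add.
Σ(K_i·b_i) = 0.0166×5.88 + 10.7×4.38 = 46.96 m²/day.
Hydraulic gradient i = Δh / L = 0.394 / 294 = 0.001340.
Q = Σ(K_i·b_i) · W · i = 46.96 × 1580 × 0.001340 = 99.44 m³/day.

99.4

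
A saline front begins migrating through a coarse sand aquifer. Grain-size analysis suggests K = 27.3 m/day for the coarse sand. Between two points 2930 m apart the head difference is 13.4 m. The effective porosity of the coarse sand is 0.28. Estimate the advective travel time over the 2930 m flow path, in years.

Hydraulic gradient i = Δh / L = 13.4 / 2930 = 0.004573.
Darcy flux q = K · i = 27.30 × 0.004573 = 0.1249 m/day.
Seepage velocity v = q / n_e = 0.1249 / 0.28 = 0.4459 m/day.
Travel time t = L / v = 2930 / 0.4459 = 6571 days = 17.99 years.

18.0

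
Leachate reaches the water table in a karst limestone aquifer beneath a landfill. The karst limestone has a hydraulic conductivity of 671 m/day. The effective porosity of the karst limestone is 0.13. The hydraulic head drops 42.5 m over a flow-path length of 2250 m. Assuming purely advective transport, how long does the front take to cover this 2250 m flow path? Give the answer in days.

23.1

Hydraulic gradient i = Δh / L = 42.5 / 2250 = 0.01889.
Darcy flux q = K · i = 671.0 × 0.01889 = 12.67 m/day.
Seepage velocity v = q / n_e = 12.67 / 0.13 = 97.50 m/day.
Travel time t = L / v = 2250 / 97.50 = 23.08 days.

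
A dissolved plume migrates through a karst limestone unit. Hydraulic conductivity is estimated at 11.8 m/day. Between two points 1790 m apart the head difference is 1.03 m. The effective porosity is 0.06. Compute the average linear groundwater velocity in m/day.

Hydraulic gradient i = Δh / L = 1.03 / 1790 = 0.0005754.
Darcy flux q = K · i = 11.80 × 0.0005754 = 0.006790 m/day.
Seepage velocity v = q / n_e = 0.006790 / 0.06 = 0.1132 m/day.

0.113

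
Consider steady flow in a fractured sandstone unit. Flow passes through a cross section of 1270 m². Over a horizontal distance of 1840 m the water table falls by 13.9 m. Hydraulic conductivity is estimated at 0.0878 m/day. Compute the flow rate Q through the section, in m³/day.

0.842

Hydraulic gradient i = Δh / L = 13.9 / 1840 = 0.007554.
Darcy's law: Q = K · A · i = 0.08780 × 1270 × 0.007554 = 0.8424 m³/day.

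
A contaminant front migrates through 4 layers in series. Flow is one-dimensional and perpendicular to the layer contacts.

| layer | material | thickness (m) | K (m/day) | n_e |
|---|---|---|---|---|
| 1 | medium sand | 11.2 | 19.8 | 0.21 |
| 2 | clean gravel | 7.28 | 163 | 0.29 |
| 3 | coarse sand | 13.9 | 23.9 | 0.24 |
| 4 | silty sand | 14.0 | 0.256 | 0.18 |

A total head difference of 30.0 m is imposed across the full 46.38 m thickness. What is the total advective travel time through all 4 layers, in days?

19.2

With flow normal to the layers, continuity requires the same specific discharge q through every layer.
Σ(b_i/K_i) = 11.2/19.8 + 7.28/163 + 13.9/23.9 + 14.0/0.256 = 55.88 d.
q = Δh / Σ(b_i/K_i) = 30.0 / 55.88 = 0.5369 m/day.
In each layer the seepage velocity is v_i = q/n_i, so the layer transit time is t_i = b_i·n_i / q:
  layer 1 (medium sand): t_1 = 11.2 × 0.21 / 0.5369 = 4.381 d
  layer 2 (clean gravel): t_2 = 7.28 × 0.29 / 0.5369 = 3.932 d
  layer 3 (coarse sand): t_3 = 13.9 × 0.24 / 0.5369 = 6.214 d
  layer 4 (silty sand): t_4 = 14.0 × 0.18 / 0.5369 = 4.694 d
Total t = Σ t_i = 19.22 days.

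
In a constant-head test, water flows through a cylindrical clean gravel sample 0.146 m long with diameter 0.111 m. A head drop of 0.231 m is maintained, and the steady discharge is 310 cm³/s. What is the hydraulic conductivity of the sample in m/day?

Cross-sectional area A = π·(d/2)² = π × (0.111/2)² = 0.009677 m².
Convert discharge: 310 cm³/s = 0.0003100 m³/s.
Darcy's law rearranged: K = Q·L / (A·Δh) = 0.0003100 × 0.146 / (0.009677 × 0.231) = 0.02025 m/s = 1749 m/day.

1750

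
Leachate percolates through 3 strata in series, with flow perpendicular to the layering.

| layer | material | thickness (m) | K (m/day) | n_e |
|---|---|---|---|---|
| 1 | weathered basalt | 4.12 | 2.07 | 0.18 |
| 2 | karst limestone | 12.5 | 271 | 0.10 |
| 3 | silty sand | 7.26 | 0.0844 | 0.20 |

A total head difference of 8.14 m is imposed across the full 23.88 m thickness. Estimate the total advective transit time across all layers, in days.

With flow normal to the layers, continuity requires the same specific discharge q through every layer.
Σ(b_i/K_i) = 4.12/2.07 + 12.5/271 + 7.26/0.0844 = 88.06 d.
q = Δh / Σ(b_i/K_i) = 8.14 / 88.06 = 0.09244 m/day.
In each layer the seepage velocity is v_i = q/n_i, so the layer transit time is t_i = b_i·n_i / q:
  layer 1 (weathered basalt): t_1 = 4.12 × 0.18 / 0.09244 = 8.022 d
  layer 2 (karst limestone): t_2 = 12.5 × 0.10 / 0.09244 = 13.52 d
  layer 3 (silty sand): t_3 = 7.26 × 0.20 / 0.09244 = 15.71 d
Total t = Σ t_i = 37.25 days.

37.3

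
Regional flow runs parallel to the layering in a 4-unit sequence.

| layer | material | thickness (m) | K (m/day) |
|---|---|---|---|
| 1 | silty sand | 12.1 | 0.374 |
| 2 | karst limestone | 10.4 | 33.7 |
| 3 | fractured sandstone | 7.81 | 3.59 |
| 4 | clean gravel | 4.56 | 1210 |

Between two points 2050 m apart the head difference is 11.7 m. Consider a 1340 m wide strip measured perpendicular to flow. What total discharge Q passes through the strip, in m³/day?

45100

Flow is parallel to layering, so each bed carries its own Darcy discharge and the transmissivities add.
Σ(K_i·b_i) = 0.374×12.1 + 33.7×10.4 + 3.59×7.81 + 1210×4.56 = 5901 m²/day.
Hydraulic gradient i = Δh / L = 11.7 / 2050 = 0.005707.
Q = Σ(K_i·b_i) · W · i = 5901 × 1340 × 0.005707 = 45127 m³/day.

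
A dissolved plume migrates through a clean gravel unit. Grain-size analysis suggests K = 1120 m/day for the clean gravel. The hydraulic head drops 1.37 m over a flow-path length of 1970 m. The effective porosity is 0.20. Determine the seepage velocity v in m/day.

3.89

Hydraulic gradient i = Δh / L = 1.37 / 1970 = 0.0006954.
Darcy flux q = K · i = 1120 × 0.0006954 = 0.7789 m/day.
Seepage velocity v = q / n_e = 0.7789 / 0.20 = 3.894 m/day.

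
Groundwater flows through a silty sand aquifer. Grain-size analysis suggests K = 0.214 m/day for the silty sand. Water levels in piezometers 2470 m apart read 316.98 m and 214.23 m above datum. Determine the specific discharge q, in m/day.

0.00890

Hydraulic gradient i = (316.98 − 214.23) / 2470 = 102.75 / 2470 = 0.04160.
Specific discharge q = K · i = 0.2140 × 0.04160 = 0.008902 m/day.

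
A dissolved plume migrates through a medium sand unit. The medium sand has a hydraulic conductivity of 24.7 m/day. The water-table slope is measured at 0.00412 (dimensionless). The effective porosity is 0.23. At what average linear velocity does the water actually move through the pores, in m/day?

Hydraulic gradient i = 0.00412.
Darcy flux q = K · i = 24.70 × 0.004120 = 0.1018 m/day.
Seepage velocity v = q / n_e = 0.1018 / 0.23 = 0.4425 m/day.

0.442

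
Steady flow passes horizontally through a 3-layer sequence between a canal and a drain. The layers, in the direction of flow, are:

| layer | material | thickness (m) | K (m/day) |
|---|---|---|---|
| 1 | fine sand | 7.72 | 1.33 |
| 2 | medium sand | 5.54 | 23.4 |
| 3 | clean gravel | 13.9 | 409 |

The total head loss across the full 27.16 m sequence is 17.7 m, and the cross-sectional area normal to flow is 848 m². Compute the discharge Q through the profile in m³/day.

2470

Flow is perpendicular to layering, so the layers act in series and the equivalent K is the thickness-weighted harmonic mean.
Total thickness L = 7.72 + 5.54 + 13.9 = 27.16 m.
Σ(b_i/K_i) = 7.72/1.33 + 5.54/23.4 + 13.9/409 = 6.075 d.
K_eq = L / Σ(b_i/K_i) = 27.16 / 6.075 = 4.471 m/day.
Q = K_eq · A · (Δh/L) = 4.471 × 848 × (17.7/27.16) = 2471 m³/day.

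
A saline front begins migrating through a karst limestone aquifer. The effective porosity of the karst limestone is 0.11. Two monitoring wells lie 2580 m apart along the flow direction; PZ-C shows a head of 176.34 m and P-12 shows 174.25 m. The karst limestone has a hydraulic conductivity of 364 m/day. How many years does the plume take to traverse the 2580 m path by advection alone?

Hydraulic gradient i = (176.34 − 174.25) / 2580 = 2.09 / 2580 = 0.0008101.
Darcy flux q = K · i = 364.0 × 0.0008101 = 0.2949 m/day.
Seepage velocity v = q / n_e = 0.2949 / 0.11 = 2.681 m/day.
Travel time t = L / v = 2580 / 2.681 = 962.5 days = 2.635 years.

2.64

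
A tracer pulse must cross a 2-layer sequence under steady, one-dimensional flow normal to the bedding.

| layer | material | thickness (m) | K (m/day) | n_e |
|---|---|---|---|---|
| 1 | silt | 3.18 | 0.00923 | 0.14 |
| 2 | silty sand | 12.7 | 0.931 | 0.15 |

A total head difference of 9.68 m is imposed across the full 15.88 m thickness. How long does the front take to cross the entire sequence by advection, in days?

87.0

With flow normal to the layers, continuity requires the same specific discharge q through every layer.
Σ(b_i/K_i) = 3.18/0.00923 + 12.7/0.931 = 358.2 d.
q = Δh / Σ(b_i/K_i) = 9.68 / 358.2 = 0.02703 m/day.
In each layer the seepage velocity is v_i = q/n_i, so the layer transit time is t_i = b_i·n_i / q:
  layer 1 (silt): t_1 = 3.18 × 0.14 / 0.02703 = 16.47 d
  layer 2 (silty sand): t_2 = 12.7 × 0.15 / 0.02703 = 70.49 d
Total t = Σ t_i = 86.96 days.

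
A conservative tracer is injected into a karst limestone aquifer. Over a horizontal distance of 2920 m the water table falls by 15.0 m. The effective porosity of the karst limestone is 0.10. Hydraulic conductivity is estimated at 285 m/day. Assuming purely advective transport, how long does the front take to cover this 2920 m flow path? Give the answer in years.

0.546

Hydraulic gradient i = Δh / L = 15.0 / 2920 = 0.005137.
Darcy flux q = K · i = 285.0 × 0.005137 = 1.464 m/day.
Seepage velocity v = q / n_e = 1.464 / 0.10 = 14.64 m/day.
Travel time t = L / v = 2920 / 14.64 = 199.4 days = 0.5461 years.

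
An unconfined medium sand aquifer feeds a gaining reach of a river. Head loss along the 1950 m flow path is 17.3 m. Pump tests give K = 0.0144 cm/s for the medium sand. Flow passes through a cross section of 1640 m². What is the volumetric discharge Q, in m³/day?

Convert K: 0.0144 cm/s × 864 = 12.44 m/day.
Hydraulic gradient i = Δh / L = 17.3 / 1950 = 0.008872.
Darcy's law: Q = K · A · i = 12.44 × 1640 × 0.008872 = 181.0 m³/day.

181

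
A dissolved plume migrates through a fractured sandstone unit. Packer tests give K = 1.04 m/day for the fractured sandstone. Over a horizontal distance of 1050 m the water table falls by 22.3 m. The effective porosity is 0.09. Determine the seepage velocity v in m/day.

Hydraulic gradient i = Δh / L = 22.3 / 1050 = 0.02124.
Darcy flux q = K · i = 1.040 × 0.02124 = 0.02209 m/day.
Seepage velocity v = q / n_e = 0.02209 / 0.09 = 0.2454 m/day.

0.245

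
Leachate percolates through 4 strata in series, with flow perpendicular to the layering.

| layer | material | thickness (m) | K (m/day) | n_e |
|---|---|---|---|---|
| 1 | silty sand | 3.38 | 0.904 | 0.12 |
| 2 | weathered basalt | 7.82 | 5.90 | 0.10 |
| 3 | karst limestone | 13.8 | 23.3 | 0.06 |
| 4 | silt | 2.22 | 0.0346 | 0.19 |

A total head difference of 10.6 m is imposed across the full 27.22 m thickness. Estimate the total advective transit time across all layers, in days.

16.1

With flow normal to the layers, continuity requires the same specific discharge q through every layer.
Σ(b_i/K_i) = 3.38/0.904 + 7.82/5.90 + 13.8/23.3 + 2.22/0.0346 = 69.82 d.
q = Δh / Σ(b_i/K_i) = 10.6 / 69.82 = 0.1518 m/day.
In each layer the seepage velocity is v_i = q/n_i, so the layer transit time is t_i = b_i·n_i / q:
  layer 1 (silty sand): t_1 = 3.38 × 0.12 / 0.1518 = 2.672 d
  layer 2 (weathered basalt): t_2 = 7.82 × 0.10 / 0.1518 = 5.151 d
  layer 3 (karst limestone): t_3 = 13.8 × 0.06 / 0.1518 = 5.454 d
  layer 4 (silt): t_4 = 2.22 × 0.19 / 0.1518 = 2.778 d
Total t = Σ t_i = 16.05 days.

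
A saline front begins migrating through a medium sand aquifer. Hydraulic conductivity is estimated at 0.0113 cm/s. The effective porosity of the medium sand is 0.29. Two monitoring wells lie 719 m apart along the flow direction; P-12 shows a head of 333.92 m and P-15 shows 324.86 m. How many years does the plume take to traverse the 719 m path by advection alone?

4.64

Convert K: 0.0113 cm/s × 864 = 9.763 m/day.
Hydraulic gradient i = (333.92 − 324.86) / 719 = 9.06 / 719 = 0.01260.
Darcy flux q = K · i = 9.763 × 0.01260 = 0.1230 m/day.
Seepage velocity v = q / n_e = 0.1230 / 0.29 = 0.4242 m/day.
Travel time t = L / v = 719 / 0.4242 = 1695 days = 4.640 years.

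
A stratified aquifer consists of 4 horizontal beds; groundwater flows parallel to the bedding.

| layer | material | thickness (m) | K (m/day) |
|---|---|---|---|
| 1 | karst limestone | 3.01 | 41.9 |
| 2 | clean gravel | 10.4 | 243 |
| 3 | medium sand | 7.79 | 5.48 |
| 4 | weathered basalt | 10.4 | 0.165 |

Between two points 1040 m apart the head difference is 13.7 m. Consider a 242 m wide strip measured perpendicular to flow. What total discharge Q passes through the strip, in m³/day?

Flow is parallel to layering, so each bed carries its own Darcy discharge and the transmissivities add.
Σ(K_i·b_i) = 41.9×3.01 + 243×10.4 + 5.48×7.79 + 0.165×10.4 = 2698 m²/day.
Hydraulic gradient i = Δh / L = 13.7 / 1040 = 0.01317.
Q = Σ(K_i·b_i) · W · i = 2698 × 242 × 0.01317 = 8600 m³/day.

8600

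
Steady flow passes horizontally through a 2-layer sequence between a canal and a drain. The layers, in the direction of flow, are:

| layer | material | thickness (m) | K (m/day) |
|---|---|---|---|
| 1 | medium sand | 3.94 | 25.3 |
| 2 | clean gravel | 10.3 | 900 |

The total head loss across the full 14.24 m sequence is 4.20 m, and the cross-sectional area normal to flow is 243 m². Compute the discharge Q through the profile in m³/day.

6100

Flow is perpendicular to layering, so the layers act in series and the equivalent K is the thickness-weighted harmonic mean.
Total thickness L = 3.94 + 10.3 = 14.24 m.
Σ(b_i/K_i) = 3.94/25.3 + 10.3/900 = 0.1672 d.
K_eq = L / Σ(b_i/K_i) = 14.24 / 0.1672 = 85.18 m/day.
Q = K_eq · A · (Δh/L) = 85.18 × 243 × (4.20/14.24) = 6105 m³/day.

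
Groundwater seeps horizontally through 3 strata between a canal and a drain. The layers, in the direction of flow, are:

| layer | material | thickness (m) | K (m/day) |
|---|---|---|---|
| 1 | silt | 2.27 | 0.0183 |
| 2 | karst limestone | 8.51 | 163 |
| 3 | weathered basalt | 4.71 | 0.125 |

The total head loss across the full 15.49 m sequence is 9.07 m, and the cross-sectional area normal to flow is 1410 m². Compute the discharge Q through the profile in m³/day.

Flow is perpendicular to layering, so the layers act in series and the equivalent K is the thickness-weighted harmonic mean.
Total thickness L = 2.27 + 8.51 + 4.71 = 15.49 m.
Σ(b_i/K_i) = 2.27/0.0183 + 8.51/163 + 4.71/0.125 = 161.8 d.
K_eq = L / Σ(b_i/K_i) = 15.49 / 161.8 = 0.09575 m/day.
Q = K_eq · A · (Δh/L) = 0.09575 × 1410 × (9.07/15.49) = 79.05 m³/day.

79.1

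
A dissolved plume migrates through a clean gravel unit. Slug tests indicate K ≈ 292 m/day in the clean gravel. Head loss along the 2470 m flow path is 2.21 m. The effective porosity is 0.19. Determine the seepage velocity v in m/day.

1.38

Hydraulic gradient i = Δh / L = 2.21 / 2470 = 0.0008947.
Darcy flux q = K · i = 292.0 × 0.0008947 = 0.2613 m/day.
Seepage velocity v = q / n_e = 0.2613 / 0.19 = 1.375 m/day.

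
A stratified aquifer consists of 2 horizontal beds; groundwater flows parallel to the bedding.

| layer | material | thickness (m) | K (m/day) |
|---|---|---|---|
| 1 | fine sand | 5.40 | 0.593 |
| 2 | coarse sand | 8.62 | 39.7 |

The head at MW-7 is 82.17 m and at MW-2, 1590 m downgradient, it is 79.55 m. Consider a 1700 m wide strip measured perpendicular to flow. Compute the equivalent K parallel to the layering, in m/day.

24.6

Flow is parallel to layering, so each bed carries its own Darcy discharge and the transmissivities add.
Σ(K_i·b_i) = 0.593×5.40 + 39.7×8.62 = 345.4 m²/day.
Total thickness b = 14.02 m, so K_eq = Σ(K_i·b_i)/b = 24.64 m/day.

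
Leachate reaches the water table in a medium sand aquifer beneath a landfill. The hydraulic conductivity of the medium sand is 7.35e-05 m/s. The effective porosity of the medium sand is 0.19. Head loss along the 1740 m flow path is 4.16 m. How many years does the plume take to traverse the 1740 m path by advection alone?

Convert K: 7.35e-05 m/s × 86400 = 6.350 m/day.
Hydraulic gradient i = Δh / L = 4.16 / 1740 = 0.002391.
Darcy flux q = K · i = 6.350 × 0.002391 = 0.01518 m/day.
Seepage velocity v = q / n_e = 0.01518 / 0.19 = 0.07991 m/day.
Travel time t = L / v = 1740 / 0.07991 = 21775 days = 59.62 years.

59.6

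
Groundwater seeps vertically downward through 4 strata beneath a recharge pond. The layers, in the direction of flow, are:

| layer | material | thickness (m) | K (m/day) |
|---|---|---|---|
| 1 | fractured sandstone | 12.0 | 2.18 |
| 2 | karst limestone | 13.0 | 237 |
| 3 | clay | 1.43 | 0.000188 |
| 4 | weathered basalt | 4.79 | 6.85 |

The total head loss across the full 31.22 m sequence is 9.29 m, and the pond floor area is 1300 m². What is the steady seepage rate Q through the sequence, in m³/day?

Flow is perpendicular to layering, so the layers act in series and the equivalent K is the thickness-weighted harmonic mean.
Total thickness L = 12.0 + 13.0 + 1.43 + 4.79 = 31.22 m.
Σ(b_i/K_i) = 12.0/2.18 + 13.0/237 + 1.43/0.000188 + 4.79/6.85 = 7613 d.
K_eq = L / Σ(b_i/K_i) = 31.22 / 7613 = 0.004101 m/day.
Q = K_eq · A · (Δh/L) = 0.004101 × 1300 × (9.29/31.22) = 1.586 m³/day.

1.59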